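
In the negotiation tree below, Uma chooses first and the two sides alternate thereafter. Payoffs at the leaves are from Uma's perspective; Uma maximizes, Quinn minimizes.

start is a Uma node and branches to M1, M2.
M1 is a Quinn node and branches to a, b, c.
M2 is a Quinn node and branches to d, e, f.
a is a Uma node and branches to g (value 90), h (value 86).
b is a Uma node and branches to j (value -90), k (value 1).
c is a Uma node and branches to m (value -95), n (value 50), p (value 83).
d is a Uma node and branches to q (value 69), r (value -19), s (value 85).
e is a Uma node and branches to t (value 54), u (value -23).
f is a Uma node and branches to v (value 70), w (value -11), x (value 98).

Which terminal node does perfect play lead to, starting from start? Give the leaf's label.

t

a (Uma): max(90, 86) = 90
b (Uma): max(-90, 1) = 1
c (Uma): max(-95, 50, 83) = 83
M1 (Quinn): min(90, 1, 83) = 1
d (Uma): max(69, -19, 85) = 85
e (Uma): max(54, -23) = 54
f (Uma): max(70, -11, 98) = 98
M2 (Quinn): min(85, 54, 98) = 54
start (Uma): max(1, 54) = 54
At start, Uma picks M2 (highest: 54).
At M2, Quinn picks e (lowest: 54).
At e, Uma picks t (highest: 54).
Terminal value 54.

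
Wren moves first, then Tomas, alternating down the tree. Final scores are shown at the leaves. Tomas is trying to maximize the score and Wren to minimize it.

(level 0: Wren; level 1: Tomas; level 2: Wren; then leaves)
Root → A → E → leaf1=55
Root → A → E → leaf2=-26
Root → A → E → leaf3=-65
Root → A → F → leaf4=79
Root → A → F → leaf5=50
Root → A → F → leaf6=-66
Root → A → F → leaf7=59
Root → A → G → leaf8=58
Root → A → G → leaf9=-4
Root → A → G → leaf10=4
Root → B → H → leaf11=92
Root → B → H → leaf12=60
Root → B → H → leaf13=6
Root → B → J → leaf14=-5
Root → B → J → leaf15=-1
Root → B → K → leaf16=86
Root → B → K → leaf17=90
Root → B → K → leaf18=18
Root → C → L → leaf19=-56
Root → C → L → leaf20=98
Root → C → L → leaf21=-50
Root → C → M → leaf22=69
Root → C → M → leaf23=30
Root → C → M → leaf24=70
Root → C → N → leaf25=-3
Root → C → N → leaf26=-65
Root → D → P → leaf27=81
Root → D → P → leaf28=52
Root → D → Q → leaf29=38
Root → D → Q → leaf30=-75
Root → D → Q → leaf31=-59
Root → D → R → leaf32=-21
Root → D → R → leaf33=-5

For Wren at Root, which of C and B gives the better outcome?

B

L (Wren): min(-56, 98, -50) = -56
M (Wren): min(69, 30, 70) = 30
N (Wren): min(-3, -65) = -65
C (Tomas): max(-56, 30, -65) = 30
H (Wren): min(92, 60, 6) = 6
J (Wren): min(-5, -1) = -5
K (Wren): min(86, 90, 18) = 18
B (Tomas): max(6, -5, 18) = 18
Wren prefers the lower value; C=30, B=18. B is better since 18 < 30.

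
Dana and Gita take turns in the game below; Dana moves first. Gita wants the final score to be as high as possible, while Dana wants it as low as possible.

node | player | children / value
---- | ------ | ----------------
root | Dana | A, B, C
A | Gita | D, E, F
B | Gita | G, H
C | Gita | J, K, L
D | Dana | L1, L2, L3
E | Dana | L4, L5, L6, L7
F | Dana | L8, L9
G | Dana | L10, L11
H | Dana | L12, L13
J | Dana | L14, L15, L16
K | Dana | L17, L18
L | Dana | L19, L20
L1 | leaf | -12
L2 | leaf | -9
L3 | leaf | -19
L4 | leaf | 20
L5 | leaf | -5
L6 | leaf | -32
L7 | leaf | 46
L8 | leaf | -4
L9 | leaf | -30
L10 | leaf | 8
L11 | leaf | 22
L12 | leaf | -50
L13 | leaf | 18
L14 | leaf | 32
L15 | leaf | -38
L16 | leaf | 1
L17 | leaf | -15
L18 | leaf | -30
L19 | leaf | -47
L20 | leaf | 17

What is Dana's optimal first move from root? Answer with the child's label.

D (Dana): min(-12, -9, -19) = -19
E (Dana): min(20, -5, -32, 46) = -32
F (Dana): min(-4, -30) = -30
A (Gita): max(-19, -32, -30) = -19
G (Dana): min(8, 22) = 8
H (Dana): min(-50, 18) = -50
B (Gita): max(8, -50) = 8
J (Dana): min(32, -38, 1) = -38
K (Dana): min(-15, -30) = -30
L (Dana): min(-47, 17) = -47
C (Gita): max(-38, -30, -47) = -30
root (Dana): min(-19, 8, -30) = -30
Dana at root wants the lowest of {A=-19, B=8, C=-30}, so chooses C.

C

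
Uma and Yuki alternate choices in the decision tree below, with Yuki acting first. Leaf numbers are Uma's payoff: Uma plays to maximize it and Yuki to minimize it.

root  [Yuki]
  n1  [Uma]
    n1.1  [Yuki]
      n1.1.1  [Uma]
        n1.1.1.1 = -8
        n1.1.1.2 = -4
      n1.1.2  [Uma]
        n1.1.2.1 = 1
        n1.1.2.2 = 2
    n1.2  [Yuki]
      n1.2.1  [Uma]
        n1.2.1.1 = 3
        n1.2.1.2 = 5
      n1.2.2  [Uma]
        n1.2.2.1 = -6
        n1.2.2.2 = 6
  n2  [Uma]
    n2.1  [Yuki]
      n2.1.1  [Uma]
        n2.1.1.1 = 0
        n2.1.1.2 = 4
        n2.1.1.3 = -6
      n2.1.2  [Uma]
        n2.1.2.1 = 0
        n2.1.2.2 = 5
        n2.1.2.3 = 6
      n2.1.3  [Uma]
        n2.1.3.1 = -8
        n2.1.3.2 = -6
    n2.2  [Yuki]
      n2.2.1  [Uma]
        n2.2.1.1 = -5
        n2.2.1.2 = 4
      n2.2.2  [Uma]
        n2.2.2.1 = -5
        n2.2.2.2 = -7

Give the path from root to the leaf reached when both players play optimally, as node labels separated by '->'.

n1.1.1 (Uma): max(-8, -4) = -4
n1.1.2 (Uma): max(1, 2) = 2
n1.1 (Yuki): min(-4, 2) = -4
n1.2.1 (Uma): max(3, 5) = 5
n1.2.2 (Uma): max(-6, 6) = 6
n1.2 (Yuki): min(5, 6) = 5
n1 (Uma): max(-4, 5) = 5
n2.1.1 (Uma): max(0, 4, -6) = 4
n2.1.2 (Uma): max(0, 5, 6) = 6
n2.1.3 (Uma): max(-8, -6) = -6
n2.1 (Yuki): min(4, 6, -6) = -6
n2.2.1 (Uma): max(-5, 4) = 4
n2.2.2 (Uma): max(-5, -7) = -5
n2.2 (Yuki): min(4, -5) = -5
n2 (Uma): max(-6, -5) = -5
root (Yuki): min(5, -5) = -5
At root, Yuki picks n2 (lowest: -5).
At n2, Uma picks n2.2 (highest: -5).
At n2.2, Yuki picks n2.2.2 (lowest: -5).
At n2.2.2, Uma picks n2.2.2.1 (highest: -5).
Terminal value -5.

root -> n2 -> n2.2 -> n2.2.2 -> n2.2.2.1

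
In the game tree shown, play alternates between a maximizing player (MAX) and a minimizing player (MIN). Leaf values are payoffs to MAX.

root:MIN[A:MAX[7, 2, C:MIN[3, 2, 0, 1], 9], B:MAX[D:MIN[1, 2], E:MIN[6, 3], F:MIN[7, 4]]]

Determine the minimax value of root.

4

C (MIN): min(3, 2, 0, 1) = 0
A (MAX): max(7, 2, 0, 9) = 9
D (MIN): min(1, 2) = 1
E (MIN): min(6, 3) = 3
F (MIN): min(7, 4) = 4
B (MAX): max(1, 3, 4) = 4
root (MIN): min(9, 4) = 4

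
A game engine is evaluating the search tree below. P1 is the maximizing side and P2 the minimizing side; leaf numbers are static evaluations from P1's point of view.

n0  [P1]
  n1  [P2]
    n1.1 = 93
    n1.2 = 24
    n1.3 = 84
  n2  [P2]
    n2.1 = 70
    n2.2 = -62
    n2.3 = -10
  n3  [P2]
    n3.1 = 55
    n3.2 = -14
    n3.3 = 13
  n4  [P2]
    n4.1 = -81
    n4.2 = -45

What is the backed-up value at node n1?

n1 (P2): min(93, 24, 84) = 24

24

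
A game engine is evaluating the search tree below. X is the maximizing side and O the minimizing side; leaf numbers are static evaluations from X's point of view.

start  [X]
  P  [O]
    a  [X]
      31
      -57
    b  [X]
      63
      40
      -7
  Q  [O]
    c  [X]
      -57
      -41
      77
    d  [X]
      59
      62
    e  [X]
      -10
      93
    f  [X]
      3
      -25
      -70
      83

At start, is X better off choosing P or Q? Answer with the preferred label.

Q

a (X): max(31, -57) = 31
b (X): max(63, 40, -7) = 63
P (O): min(31, 63) = 31
c (X): max(-57, -41, 77) = 77
d (X): max(59, 62) = 62
e (X): max(-10, 93) = 93
f (X): max(3, -25, -70, 83) = 83
Q (O): min(77, 62, 93, 83) = 62
X prefers the higher value; P=31, Q=62. Q is better since 62 > 31.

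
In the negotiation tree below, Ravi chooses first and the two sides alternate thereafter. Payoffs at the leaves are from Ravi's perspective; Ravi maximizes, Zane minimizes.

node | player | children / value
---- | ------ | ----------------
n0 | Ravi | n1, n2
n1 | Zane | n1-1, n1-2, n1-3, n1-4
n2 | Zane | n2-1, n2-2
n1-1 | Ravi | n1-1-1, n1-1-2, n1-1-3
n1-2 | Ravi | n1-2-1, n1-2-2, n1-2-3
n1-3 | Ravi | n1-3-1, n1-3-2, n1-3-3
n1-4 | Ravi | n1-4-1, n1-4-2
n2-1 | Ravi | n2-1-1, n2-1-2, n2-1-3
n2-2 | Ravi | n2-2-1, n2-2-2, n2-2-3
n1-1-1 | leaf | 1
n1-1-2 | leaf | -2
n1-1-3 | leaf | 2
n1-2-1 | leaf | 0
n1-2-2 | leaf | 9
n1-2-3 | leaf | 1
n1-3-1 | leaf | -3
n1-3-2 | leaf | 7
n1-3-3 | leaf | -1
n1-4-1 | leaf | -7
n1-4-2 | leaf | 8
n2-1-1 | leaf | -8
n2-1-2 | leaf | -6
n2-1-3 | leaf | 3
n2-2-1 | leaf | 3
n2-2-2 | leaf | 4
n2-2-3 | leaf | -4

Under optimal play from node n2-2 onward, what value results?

n2-2 (Ravi): max(3, 4, -4) = 4

4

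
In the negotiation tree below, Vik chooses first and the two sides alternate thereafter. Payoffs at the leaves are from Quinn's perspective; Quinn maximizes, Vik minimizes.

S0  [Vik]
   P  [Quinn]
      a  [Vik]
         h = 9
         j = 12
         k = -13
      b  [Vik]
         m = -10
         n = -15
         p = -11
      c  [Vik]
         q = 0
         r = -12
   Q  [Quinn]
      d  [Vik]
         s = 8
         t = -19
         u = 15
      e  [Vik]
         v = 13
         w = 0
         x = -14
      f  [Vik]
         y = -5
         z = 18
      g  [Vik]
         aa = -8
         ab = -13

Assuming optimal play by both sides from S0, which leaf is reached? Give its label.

r

a (Vik): min(9, 12, -13) = -13
b (Vik): min(-10, -15, -11) = -15
c (Vik): min(0, -12) = -12
P (Quinn): max(-13, -15, -12) = -12
d (Vik): min(8, -19, 15) = -19
e (Vik): min(13, 0, -14) = -14
f (Vik): min(-5, 18) = -5
g (Vik): min(-8, -13) = -13
Q (Quinn): max(-19, -14, -5, -13) = -5
S0 (Vik): min(-12, -5) = -12
At S0, Vik picks P (lowest: -12).
At P, Quinn picks c (highest: -12).
At c, Vik picks r (lowest: -12).
Terminal value -12.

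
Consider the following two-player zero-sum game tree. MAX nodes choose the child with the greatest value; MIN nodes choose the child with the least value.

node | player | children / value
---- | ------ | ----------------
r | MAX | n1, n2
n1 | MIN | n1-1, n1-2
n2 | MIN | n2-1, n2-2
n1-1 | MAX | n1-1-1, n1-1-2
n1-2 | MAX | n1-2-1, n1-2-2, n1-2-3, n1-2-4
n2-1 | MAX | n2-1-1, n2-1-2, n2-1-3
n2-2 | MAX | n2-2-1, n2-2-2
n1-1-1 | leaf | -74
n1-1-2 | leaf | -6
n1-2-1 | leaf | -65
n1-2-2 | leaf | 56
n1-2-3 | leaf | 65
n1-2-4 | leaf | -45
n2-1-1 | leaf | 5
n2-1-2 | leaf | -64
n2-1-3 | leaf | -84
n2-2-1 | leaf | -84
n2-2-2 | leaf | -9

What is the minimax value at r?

n1-1 (MAX): max(-74, -6) = -6
n1-2 (MAX): max(-65, 56, 65, -45) = 65
n1 (MIN): min(-6, 65) = -6
n2-1 (MAX): max(5, -64, -84) = 5
n2-2 (MAX): max(-84, -9) = -9
n2 (MIN): min(5, -9) = -9
r (MAX): max(-6, -9) = -6

-6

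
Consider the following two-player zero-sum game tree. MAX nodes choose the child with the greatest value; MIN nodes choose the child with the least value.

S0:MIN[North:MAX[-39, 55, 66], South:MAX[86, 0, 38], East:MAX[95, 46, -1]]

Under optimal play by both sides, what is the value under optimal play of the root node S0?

66

North (MAX): max(-39, 55, 66) = 66
South (MAX): max(86, 0, 38) = 86
East (MAX): max(95, 46, -1) = 95
S0 (MIN): min(66, 86, 95) = 66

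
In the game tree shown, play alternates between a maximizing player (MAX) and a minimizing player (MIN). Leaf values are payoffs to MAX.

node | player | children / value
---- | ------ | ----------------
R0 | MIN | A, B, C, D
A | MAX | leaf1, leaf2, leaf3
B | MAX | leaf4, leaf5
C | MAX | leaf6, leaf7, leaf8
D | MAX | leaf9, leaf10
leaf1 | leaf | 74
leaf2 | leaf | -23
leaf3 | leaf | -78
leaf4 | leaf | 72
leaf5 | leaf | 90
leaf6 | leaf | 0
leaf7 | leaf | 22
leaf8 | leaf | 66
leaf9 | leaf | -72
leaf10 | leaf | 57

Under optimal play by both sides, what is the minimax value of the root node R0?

A (MAX): max(74, -23, -78) = 74
B (MAX): max(72, 90) = 90
C (MAX): max(0, 22, 66) = 66
D (MAX): max(-72, 57) = 57
R0 (MIN): min(74, 90, 66, 57) = 57

57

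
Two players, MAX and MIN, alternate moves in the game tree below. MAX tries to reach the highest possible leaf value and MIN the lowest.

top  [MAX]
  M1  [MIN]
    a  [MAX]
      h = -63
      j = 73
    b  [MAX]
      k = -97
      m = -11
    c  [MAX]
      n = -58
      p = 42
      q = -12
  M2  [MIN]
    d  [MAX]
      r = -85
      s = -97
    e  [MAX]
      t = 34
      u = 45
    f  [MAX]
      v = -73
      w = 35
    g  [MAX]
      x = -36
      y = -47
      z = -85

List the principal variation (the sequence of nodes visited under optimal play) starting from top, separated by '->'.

a (MAX): max(-63, 73) = 73
b (MAX): max(-97, -11) = -11
c (MAX): max(-58, 42, -12) = 42
M1 (MIN): min(73, -11, 42) = -11
d (MAX): max(-85, -97) = -85
e (MAX): max(34, 45) = 45
f (MAX): max(-73, 35) = 35
g (MAX): max(-36, -47, -85) = -36
M2 (MIN): min(-85, 45, 35, -36) = -85
top (MAX): max(-11, -85) = -11
At top, MAX picks M1 (highest: -11).
At M1, MIN picks b (lowest: -11).
At b, MAX picks m (highest: -11).
Terminal value -11.

top -> M1 -> b -> m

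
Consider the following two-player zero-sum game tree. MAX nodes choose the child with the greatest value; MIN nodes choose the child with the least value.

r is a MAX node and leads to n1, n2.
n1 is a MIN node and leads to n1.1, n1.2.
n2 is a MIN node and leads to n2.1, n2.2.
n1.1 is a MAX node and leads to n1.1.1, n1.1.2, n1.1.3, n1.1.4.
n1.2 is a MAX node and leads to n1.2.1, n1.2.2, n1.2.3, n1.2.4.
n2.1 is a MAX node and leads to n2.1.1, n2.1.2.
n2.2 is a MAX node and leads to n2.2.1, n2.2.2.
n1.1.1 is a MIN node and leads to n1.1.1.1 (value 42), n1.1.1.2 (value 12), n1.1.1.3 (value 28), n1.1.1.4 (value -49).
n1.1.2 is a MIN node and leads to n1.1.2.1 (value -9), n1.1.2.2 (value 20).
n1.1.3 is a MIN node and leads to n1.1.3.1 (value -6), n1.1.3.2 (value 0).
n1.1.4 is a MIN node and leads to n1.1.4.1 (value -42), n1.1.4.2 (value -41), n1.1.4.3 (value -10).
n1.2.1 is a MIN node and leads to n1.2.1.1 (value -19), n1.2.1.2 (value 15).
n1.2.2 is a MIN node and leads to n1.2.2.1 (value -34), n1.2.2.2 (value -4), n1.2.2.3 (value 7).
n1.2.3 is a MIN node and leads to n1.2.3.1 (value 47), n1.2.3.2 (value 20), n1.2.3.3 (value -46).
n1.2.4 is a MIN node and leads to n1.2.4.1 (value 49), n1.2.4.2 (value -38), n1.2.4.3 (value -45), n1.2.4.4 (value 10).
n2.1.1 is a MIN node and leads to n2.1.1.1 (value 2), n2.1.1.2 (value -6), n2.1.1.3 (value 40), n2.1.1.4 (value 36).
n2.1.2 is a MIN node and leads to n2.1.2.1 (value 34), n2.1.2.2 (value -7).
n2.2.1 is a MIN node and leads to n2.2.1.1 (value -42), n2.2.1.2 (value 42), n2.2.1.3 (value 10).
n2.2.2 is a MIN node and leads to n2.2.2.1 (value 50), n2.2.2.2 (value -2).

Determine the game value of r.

n1.1.1 (MIN): min(42, 12, 28, -49) = -49
n1.1.2 (MIN): min(-9, 20) = -9
n1.1.3 (MIN): min(-6, 0) = -6
n1.1.4 (MIN): min(-42, -41, -10) = -42
n1.1 (MAX): max(-49, -9, -6, -42) = -6
n1.2.1 (MIN): min(-19, 15) = -19
n1.2.2 (MIN): min(-34, -4, 7) = -34
n1.2.3 (MIN): min(47, 20, -46) = -46
n1.2.4 (MIN): min(49, -38, -45, 10) = -45
n1.2 (MAX): max(-19, -34, -46, -45) = -19
n1 (MIN): min(-6, -19) = -19
n2.1.1 (MIN): min(2, -6, 40, 36) = -6
n2.1.2 (MIN): min(34, -7) = -7
n2.1 (MAX): max(-6, -7) = -6
n2.2.1 (MIN): min(-42, 42, 10) = -42
n2.2.2 (MIN): min(50, -2) = -2
n2.2 (MAX): max(-42, -2) = -2
n2 (MIN): min(-6, -2) = -6
r (MAX): max(-19, -6) = -6

-6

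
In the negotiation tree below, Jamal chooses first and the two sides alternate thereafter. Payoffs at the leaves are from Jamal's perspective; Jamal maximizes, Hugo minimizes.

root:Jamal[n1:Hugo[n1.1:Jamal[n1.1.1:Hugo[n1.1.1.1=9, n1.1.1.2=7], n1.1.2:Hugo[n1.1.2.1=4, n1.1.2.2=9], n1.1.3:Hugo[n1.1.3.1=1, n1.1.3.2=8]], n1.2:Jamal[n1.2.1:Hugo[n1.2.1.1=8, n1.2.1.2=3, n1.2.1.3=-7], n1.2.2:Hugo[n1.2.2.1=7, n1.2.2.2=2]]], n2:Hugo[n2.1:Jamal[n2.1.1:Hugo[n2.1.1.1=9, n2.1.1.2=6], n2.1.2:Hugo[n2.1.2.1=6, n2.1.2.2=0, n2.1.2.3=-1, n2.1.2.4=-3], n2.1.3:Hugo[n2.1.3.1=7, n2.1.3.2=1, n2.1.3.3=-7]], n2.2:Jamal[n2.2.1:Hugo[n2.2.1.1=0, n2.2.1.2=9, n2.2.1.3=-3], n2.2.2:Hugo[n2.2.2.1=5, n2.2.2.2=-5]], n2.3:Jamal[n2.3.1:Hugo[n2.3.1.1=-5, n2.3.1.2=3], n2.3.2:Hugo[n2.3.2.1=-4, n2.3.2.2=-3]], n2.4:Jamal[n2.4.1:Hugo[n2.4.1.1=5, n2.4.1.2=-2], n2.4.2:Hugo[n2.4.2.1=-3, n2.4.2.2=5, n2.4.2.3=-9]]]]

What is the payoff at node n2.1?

n2.1.1 (Hugo): min(9, 6) = 6
n2.1.2 (Hugo): min(6, 0, -1, -3) = -3
n2.1.3 (Hugo): min(7, 1, -7) = -7
n2.1 (Jamal): max(6, -3, -7) = 6

6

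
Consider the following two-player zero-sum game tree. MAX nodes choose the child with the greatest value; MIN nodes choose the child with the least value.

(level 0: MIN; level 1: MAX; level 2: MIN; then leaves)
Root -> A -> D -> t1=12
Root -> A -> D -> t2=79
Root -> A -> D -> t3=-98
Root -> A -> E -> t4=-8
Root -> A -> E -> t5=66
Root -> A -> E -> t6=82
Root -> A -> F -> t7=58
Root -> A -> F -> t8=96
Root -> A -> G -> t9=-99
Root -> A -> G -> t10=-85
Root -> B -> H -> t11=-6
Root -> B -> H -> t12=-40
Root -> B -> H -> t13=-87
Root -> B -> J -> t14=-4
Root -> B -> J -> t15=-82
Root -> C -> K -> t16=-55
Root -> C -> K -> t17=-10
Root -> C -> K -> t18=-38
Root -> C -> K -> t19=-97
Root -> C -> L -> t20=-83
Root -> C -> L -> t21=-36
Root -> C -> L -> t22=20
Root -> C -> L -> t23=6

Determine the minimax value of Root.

-83

D (MIN): min(12, 79, -98) = -98
E (MIN): min(-8, 66, 82) = -8
F (MIN): min(58, 96) = 58
G (MIN): min(-99, -85) = -99
A (MAX): max(-98, -8, 58, -99) = 58
H (MIN): min(-6, -40, -87) = -87
J (MIN): min(-4, -82) = -82
B (MAX): max(-87, -82) = -82
K (MIN): min(-55, -10, -38, -97) = -97
L (MIN): min(-83, -36, 20, 6) = -83
C (MAX): max(-97, -83) = -83
Root (MIN): min(58, -82, -83) = -83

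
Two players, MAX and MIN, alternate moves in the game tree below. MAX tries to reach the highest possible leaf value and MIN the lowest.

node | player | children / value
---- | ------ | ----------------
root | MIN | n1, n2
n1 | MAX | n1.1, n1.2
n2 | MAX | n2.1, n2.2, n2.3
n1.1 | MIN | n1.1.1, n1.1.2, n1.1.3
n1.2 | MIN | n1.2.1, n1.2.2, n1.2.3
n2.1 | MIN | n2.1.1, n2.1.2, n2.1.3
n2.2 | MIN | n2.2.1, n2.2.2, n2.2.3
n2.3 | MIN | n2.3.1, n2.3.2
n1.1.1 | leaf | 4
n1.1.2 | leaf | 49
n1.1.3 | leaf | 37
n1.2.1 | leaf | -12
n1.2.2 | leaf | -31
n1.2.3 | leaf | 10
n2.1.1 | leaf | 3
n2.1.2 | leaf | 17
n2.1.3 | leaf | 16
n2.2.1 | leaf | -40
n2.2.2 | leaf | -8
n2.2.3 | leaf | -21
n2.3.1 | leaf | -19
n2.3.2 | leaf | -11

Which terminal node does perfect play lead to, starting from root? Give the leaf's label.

n1.1 (MIN): min(4, 49, 37) = 4
n1.2 (MIN): min(-12, -31, 10) = -31
n1 (MAX): max(4, -31) = 4
n2.1 (MIN): min(3, 17, 16) = 3
n2.2 (MIN): min(-40, -8, -21) = -40
n2.3 (MIN): min(-19, -11) = -19
n2 (MAX): max(3, -40, -19) = 3
root (MIN): min(4, 3) = 3
At root, MIN picks n2 (lowest: 3).
At n2, MAX picks n2.1 (highest: 3).
At n2.1, MIN picks n2.1.1 (lowest: 3).
Terminal value 3.

n2.1.1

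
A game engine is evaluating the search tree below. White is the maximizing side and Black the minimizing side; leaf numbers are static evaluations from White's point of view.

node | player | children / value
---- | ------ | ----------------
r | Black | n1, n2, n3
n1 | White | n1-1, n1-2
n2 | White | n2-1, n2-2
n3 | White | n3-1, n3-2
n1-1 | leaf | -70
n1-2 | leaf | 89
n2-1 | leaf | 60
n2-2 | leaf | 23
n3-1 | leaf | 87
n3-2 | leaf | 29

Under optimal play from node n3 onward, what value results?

n3 (White): max(87, 29) = 87

87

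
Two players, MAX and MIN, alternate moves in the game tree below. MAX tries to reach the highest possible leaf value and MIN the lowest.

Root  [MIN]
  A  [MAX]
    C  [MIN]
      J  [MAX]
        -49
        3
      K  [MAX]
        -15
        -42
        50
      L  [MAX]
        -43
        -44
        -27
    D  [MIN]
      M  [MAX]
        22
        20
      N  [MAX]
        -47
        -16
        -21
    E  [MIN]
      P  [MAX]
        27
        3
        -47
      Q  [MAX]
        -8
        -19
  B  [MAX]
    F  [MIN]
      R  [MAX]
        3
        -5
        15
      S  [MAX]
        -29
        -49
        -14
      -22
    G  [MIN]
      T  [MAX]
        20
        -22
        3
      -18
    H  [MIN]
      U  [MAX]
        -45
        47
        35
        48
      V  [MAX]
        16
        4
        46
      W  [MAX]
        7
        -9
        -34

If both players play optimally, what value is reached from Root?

J (MAX): max(-49, 3) = 3
K (MAX): max(-15, -42, 50) = 50
L (MAX): max(-43, -44, -27) = -27
C (MIN): min(3, 50, -27) = -27
M (MAX): max(22, 20) = 22
N (MAX): max(-47, -16, -21) = -16
D (MIN): min(22, -16) = -16
P (MAX): max(27, 3, -47) = 27
Q (MAX): max(-8, -19) = -8
E (MIN): min(27, -8) = -8
A (MAX): max(-27, -16, -8) = -8
R (MAX): max(3, -5, 15) = 15
S (MAX): max(-29, -49, -14) = -14
F (MIN): min(15, -14, -22) = -22
T (MAX): max(20, -22, 3) = 20
G (MIN): min(20, -18) = -18
U (MAX): max(-45, 47, 35, 48) = 48
V (MAX): max(16, 4, 46) = 46
W (MAX): max(7, -9, -34) = 7
H (MIN): min(48, 46, 7) = 7
B (MAX): max(-22, -18, 7) = 7
Root (MIN): min(-8, 7) = -8

-8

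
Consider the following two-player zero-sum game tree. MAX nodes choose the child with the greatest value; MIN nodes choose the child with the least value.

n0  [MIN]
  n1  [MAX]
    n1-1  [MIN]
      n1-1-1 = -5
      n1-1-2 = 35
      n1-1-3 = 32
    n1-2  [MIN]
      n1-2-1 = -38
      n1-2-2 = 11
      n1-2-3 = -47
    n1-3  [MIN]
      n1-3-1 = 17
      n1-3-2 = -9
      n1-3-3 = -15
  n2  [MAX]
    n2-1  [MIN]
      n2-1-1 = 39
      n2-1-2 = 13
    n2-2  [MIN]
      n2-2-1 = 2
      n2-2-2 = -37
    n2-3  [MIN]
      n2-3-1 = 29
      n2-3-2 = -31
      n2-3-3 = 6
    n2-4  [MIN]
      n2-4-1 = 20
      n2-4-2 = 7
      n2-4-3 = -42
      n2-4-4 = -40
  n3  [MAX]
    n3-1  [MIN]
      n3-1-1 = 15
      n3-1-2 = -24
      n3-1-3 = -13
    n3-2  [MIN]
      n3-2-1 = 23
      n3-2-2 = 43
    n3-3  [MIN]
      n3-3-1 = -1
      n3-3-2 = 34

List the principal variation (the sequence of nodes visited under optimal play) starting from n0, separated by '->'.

n1-1 (MIN): min(-5, 35, 32) = -5
n1-2 (MIN): min(-38, 11, -47) = -47
n1-3 (MIN): min(17, -9, -15) = -15
n1 (MAX): max(-5, -47, -15) = -5
n2-1 (MIN): min(39, 13) = 13
n2-2 (MIN): min(2, -37) = -37
n2-3 (MIN): min(29, -31, 6) = -31
n2-4 (MIN): min(20, 7, -42, -40) = -42
n2 (MAX): max(13, -37, -31, -42) = 13
n3-1 (MIN): min(15, -24, -13) = -24
n3-2 (MIN): min(23, 43) = 23
n3-3 (MIN): min(-1, 34) = -1
n3 (MAX): max(-24, 23, -1) = 23
n0 (MIN): min(-5, 13, 23) = -5
At n0, MIN picks n1 (lowest: -5).
At n1, MAX picks n1-1 (highest: -5).
At n1-1, MIN picks n1-1-1 (lowest: -5).
Terminal value -5.

n0 -> n1 -> n1-1 -> n1-1-1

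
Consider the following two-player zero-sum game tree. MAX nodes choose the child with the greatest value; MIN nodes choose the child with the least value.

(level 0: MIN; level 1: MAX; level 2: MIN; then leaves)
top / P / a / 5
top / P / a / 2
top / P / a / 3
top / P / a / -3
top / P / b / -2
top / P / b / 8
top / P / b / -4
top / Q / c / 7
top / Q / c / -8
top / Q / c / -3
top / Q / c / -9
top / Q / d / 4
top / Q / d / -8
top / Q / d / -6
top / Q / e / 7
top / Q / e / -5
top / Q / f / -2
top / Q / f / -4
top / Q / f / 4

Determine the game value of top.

a (MIN): min(5, 2, 3, -3) = -3
b (MIN): min(-2, 8, -4) = -4
P (MAX): max(-3, -4) = -3
c (MIN): min(7, -8, -3, -9) = -9
d (MIN): min(4, -8, -6) = -8
e (MIN): min(7, -5) = -5
f (MIN): min(-2, -4, 4) = -4
Q (MAX): max(-9, -8, -5, -4) = -4
top (MIN): min(-3, -4) = -4

-4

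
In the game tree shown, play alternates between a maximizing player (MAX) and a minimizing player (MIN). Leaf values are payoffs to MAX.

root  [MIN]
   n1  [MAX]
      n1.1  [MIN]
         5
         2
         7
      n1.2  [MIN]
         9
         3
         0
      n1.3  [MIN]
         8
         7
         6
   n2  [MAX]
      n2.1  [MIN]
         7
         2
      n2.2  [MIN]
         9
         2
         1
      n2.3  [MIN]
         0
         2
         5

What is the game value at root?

n1.1 (MIN): min(5, 2, 7) = 2
n1.2 (MIN): min(9, 3, 0) = 0
n1.3 (MIN): min(8, 7, 6) = 6
n1 (MAX): max(2, 0, 6) = 6
n2.1 (MIN): min(7, 2) = 2
n2.2 (MIN): min(9, 2, 1) = 1
n2.3 (MIN): min(0, 2, 5) = 0
n2 (MAX): max(2, 1, 0) = 2
root (MIN): min(6, 2) = 2

2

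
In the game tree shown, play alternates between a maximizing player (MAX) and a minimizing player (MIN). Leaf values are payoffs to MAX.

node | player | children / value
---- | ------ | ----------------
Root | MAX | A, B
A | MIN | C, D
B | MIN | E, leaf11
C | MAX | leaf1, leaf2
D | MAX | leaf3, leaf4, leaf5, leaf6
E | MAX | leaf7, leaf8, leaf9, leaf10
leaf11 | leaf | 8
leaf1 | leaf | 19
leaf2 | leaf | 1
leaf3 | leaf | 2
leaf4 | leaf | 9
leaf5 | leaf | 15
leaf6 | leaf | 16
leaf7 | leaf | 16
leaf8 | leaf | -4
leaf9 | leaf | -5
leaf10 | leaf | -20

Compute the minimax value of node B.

8

E (MAX): max(16, -4, -5, -20) = 16
B (MIN): min(16, 8) = 8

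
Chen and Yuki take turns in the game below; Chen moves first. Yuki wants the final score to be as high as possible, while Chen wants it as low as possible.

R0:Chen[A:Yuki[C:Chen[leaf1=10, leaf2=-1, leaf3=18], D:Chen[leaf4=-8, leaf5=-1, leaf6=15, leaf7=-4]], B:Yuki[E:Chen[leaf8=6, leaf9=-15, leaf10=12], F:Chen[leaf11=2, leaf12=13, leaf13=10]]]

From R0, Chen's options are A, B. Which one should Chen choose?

A

C (Chen): min(10, -1, 18) = -1
D (Chen): min(-8, -1, 15, -4) = -8
A (Yuki): max(-1, -8) = -1
E (Chen): min(6, -15, 12) = -15
F (Chen): min(2, 13, 10) = 2
B (Yuki): max(-15, 2) = 2
R0 (Chen): min(-1, 2) = -1
Chen at R0 wants the lowest of {A=-1, B=2}, so chooses A.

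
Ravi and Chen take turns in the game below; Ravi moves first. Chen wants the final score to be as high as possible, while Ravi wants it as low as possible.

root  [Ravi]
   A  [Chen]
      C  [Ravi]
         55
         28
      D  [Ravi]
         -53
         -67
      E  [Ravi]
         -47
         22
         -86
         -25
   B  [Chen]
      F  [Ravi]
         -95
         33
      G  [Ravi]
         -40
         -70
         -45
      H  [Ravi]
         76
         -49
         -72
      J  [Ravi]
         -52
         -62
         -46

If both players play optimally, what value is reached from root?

-62

C (Ravi): min(55, 28) = 28
D (Ravi): min(-53, -67) = -67
E (Ravi): min(-47, 22, -86, -25) = -86
A (Chen): max(28, -67, -86) = 28
F (Ravi): min(-95, 33) = -95
G (Ravi): min(-40, -70, -45) = -70
H (Ravi): min(76, -49, -72) = -72
J (Ravi): min(-52, -62, -46) = -62
B (Chen): max(-95, -70, -72, -62) = -62
root (Ravi): min(28, -62) = -62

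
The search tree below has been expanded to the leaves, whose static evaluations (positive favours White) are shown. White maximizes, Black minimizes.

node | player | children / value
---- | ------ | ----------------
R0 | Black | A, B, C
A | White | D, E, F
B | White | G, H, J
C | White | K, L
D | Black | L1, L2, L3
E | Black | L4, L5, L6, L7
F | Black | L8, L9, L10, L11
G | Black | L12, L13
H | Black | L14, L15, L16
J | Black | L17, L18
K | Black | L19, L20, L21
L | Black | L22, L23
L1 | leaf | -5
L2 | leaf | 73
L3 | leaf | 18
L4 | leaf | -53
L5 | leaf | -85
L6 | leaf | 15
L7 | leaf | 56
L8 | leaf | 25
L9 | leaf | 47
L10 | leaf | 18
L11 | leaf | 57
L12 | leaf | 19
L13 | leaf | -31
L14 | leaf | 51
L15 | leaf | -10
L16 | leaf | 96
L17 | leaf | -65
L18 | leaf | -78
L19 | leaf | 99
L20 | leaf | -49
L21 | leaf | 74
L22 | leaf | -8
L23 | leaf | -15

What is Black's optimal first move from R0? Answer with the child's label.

D (Black): min(-5, 73, 18) = -5
E (Black): min(-53, -85, 15, 56) = -85
F (Black): min(25, 47, 18, 57) = 18
A (White): max(-5, -85, 18) = 18
G (Black): min(19, -31) = -31
H (Black): min(51, -10, 96) = -10
J (Black): min(-65, -78) = -78
B (White): max(-31, -10, -78) = -10
K (Black): min(99, -49, 74) = -49
L (Black): min(-8, -15) = -15
C (White): max(-49, -15) = -15
R0 (Black): min(18, -10, -15) = -15
Black at R0 wants the lowest of {A=18, B=-10, C=-15}, so chooses C.

C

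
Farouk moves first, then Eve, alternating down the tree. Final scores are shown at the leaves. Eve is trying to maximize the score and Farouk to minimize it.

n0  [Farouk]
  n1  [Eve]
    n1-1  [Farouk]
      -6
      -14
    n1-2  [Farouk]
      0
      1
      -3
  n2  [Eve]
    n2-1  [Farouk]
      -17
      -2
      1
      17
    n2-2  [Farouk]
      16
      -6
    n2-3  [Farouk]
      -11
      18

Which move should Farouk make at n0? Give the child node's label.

n2

n1-1 (Farouk): min(-6, -14) = -14
n1-2 (Farouk): min(0, 1, -3) = -3
n1 (Eve): max(-14, -3) = -3
n2-1 (Farouk): min(-17, -2, 1, 17) = -17
n2-2 (Farouk): min(16, -6) = -6
n2-3 (Farouk): min(-11, 18) = -11
n2 (Eve): max(-17, -6, -11) = -6
n0 (Farouk): min(-3, -6) = -6
Farouk at n0 wants the lowest of {n1=-3, n2=-6}, so chooses n2.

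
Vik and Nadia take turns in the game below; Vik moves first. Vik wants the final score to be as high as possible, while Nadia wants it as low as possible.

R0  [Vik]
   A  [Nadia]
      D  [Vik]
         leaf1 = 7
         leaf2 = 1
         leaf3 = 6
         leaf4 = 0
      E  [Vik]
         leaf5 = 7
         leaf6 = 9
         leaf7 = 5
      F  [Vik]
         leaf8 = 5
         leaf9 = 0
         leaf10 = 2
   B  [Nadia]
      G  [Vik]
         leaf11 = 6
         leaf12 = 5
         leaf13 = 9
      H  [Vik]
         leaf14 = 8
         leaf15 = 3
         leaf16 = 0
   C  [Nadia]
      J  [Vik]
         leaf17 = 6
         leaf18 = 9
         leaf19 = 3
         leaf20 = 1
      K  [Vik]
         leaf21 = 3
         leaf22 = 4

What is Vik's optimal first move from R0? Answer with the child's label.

D (Vik): max(7, 1, 6, 0) = 7
E (Vik): max(7, 9, 5) = 9
F (Vik): max(5, 0, 2) = 5
A (Nadia): min(7, 9, 5) = 5
G (Vik): max(6, 5, 9) = 9
H (Vik): max(8, 3, 0) = 8
B (Nadia): min(9, 8) = 8
J (Vik): max(6, 9, 3, 1) = 9
K (Vik): max(3, 4) = 4
C (Nadia): min(9, 4) = 4
R0 (Vik): max(5, 8, 4) = 8
Vik at R0 wants the highest of {A=5, B=8, C=4}, so chooses B.

B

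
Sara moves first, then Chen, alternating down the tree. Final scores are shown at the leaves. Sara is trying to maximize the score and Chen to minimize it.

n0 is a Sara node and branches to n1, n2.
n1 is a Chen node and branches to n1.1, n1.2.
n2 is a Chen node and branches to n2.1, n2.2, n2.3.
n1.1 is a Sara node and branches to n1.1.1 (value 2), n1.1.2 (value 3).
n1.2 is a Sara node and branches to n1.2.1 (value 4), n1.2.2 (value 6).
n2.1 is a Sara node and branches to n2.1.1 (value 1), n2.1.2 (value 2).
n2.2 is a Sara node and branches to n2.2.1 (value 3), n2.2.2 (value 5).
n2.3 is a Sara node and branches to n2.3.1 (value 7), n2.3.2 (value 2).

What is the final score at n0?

3

n1.1 (Sara): max(2, 3) = 3
n1.2 (Sara): max(4, 6) = 6
n1 (Chen): min(3, 6) = 3
n2.1 (Sara): max(1, 2) = 2
n2.2 (Sara): max(3, 5) = 5
n2.3 (Sara): max(7, 2) = 7
n2 (Chen): min(2, 5, 7) = 2
n0 (Sara): max(3, 2) = 3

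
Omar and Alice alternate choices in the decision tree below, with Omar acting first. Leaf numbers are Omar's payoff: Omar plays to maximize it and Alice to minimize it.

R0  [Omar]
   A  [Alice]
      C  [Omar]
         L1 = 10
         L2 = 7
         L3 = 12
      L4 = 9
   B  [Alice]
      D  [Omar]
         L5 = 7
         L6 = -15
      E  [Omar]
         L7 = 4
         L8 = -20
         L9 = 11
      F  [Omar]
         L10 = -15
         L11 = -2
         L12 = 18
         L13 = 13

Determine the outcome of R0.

9

C (Omar): max(10, 7, 12) = 12
A (Alice): min(12, 9) = 9
D (Omar): max(7, -15) = 7
E (Omar): max(4, -20, 11) = 11
F (Omar): max(-15, -2, 18, 13) = 18
B (Alice): min(7, 11, 18) = 7
R0 (Omar): max(9, 7) = 9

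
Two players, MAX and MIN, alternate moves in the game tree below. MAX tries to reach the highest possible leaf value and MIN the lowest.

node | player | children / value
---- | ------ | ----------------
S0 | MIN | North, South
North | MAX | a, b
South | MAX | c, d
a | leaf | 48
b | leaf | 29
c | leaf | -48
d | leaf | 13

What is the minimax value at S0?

13

North (MAX): max(48, 29) = 48
South (MAX): max(-48, 13) = 13
S0 (MIN): min(48, 13) = 13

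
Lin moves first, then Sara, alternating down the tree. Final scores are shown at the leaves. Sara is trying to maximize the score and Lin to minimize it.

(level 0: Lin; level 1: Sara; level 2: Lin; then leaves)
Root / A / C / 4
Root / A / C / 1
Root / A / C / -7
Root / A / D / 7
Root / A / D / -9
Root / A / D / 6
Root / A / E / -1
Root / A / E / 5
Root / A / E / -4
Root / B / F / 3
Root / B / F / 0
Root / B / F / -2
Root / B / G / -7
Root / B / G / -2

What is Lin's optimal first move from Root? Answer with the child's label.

C (Lin): min(4, 1, -7) = -7
D (Lin): min(7, -9, 6) = -9
E (Lin): min(-1, 5, -4) = -4
A (Sara): max(-7, -9, -4) = -4
F (Lin): min(3, 0, -2) = -2
G (Lin): min(-7, -2) = -7
B (Sara): max(-2, -7) = -2
Root (Lin): min(-4, -2) = -4
Lin at Root wants the lowest of {A=-4, B=-2}, so chooses A.

A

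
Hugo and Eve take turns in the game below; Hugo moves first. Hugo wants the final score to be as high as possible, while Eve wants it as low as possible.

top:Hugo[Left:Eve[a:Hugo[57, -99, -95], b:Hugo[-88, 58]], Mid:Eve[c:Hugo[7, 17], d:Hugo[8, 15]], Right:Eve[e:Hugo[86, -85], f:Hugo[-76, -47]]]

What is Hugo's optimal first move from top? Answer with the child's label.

a (Hugo): max(57, -99, -95) = 57
b (Hugo): max(-88, 58) = 58
Left (Eve): min(57, 58) = 57
c (Hugo): max(7, 17) = 17
d (Hugo): max(8, 15) = 15
Mid (Eve): min(17, 15) = 15
e (Hugo): max(86, -85) = 86
f (Hugo): max(-76, -47) = -47
Right (Eve): min(86, -47) = -47
top (Hugo): max(57, 15, -47) = 57
Hugo at top wants the highest of {Left=57, Mid=15, Right=-47}, so chooses Left.

Left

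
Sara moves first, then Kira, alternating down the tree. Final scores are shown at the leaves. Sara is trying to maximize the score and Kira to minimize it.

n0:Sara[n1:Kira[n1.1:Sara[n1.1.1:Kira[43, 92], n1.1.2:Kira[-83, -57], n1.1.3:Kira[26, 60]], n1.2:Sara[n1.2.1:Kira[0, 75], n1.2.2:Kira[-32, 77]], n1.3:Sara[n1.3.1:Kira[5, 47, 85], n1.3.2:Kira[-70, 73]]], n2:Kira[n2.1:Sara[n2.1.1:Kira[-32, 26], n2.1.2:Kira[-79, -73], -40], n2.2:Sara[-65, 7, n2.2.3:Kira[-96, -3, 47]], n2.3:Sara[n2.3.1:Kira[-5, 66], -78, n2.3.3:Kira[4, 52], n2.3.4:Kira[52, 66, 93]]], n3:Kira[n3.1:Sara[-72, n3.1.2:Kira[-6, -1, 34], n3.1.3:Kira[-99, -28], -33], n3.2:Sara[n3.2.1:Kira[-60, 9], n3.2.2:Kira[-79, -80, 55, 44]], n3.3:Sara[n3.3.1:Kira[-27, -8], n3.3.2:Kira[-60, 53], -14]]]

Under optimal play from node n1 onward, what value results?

n1.1.1 (Kira): min(43, 92) = 43
n1.1.2 (Kira): min(-83, -57) = -83
n1.1.3 (Kira): min(26, 60) = 26
n1.1 (Sara): max(43, -83, 26) = 43
n1.2.1 (Kira): min(0, 75) = 0
n1.2.2 (Kira): min(-32, 77) = -32
n1.2 (Sara): max(0, -32) = 0
n1.3.1 (Kira): min(5, 47, 85) = 5
n1.3.2 (Kira): min(-70, 73) = -70
n1.3 (Sara): max(5, -70) = 5
n1 (Kira): min(43, 0, 5) = 0

0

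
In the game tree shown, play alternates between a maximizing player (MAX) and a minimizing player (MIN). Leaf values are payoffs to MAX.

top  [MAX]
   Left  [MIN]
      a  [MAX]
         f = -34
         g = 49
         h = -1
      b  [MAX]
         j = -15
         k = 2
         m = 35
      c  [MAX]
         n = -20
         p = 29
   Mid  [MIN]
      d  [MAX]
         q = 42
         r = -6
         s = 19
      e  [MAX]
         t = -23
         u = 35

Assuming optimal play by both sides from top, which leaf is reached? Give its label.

u

a (MAX): max(-34, 49, -1) = 49
b (MAX): max(-15, 2, 35) = 35
c (MAX): max(-20, 29) = 29
Left (MIN): min(49, 35, 29) = 29
d (MAX): max(42, -6, 19) = 42
e (MAX): max(-23, 35) = 35
Mid (MIN): min(42, 35) = 35
top (MAX): max(29, 35) = 35
At top, MAX picks Mid (highest: 35).
At Mid, MIN picks e (lowest: 35).
At e, MAX picks u (highest: 35).
Terminal value 35.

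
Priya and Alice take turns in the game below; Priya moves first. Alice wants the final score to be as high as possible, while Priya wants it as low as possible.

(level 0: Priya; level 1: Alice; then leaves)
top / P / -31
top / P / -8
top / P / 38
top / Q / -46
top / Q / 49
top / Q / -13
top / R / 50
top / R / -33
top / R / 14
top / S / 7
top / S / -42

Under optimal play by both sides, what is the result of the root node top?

7

P (Alice): max(-31, -8, 38) = 38
Q (Alice): max(-46, 49, -13) = 49
R (Alice): max(50, -33, 14) = 50
S (Alice): max(7, -42) = 7
top (Priya): min(38, 49, 50, 7) = 7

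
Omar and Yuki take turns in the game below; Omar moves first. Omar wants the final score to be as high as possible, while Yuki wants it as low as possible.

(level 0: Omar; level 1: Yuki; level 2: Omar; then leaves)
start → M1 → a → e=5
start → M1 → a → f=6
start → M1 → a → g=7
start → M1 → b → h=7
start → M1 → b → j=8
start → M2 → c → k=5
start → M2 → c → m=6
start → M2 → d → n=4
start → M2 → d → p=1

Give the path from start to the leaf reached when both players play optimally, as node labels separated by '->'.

start -> M1 -> a -> g

a (Omar): max(5, 6, 7) = 7
b (Omar): max(7, 8) = 8
M1 (Yuki): min(7, 8) = 7
c (Omar): max(5, 6) = 6
d (Omar): max(4, 1) = 4
M2 (Yuki): min(6, 4) = 4
start (Omar): max(7, 4) = 7
At start, Omar picks M1 (highest: 7).
At M1, Yuki picks a (lowest: 7).
At a, Omar picks g (highest: 7).
Terminal value 7.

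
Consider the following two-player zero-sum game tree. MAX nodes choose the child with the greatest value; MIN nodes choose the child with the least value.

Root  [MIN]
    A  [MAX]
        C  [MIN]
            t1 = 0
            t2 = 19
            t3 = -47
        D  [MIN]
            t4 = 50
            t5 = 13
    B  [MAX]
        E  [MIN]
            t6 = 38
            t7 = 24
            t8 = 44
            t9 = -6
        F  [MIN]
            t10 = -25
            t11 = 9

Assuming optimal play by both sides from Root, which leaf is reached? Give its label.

C (MIN): min(0, 19, -47) = -47
D (MIN): min(50, 13) = 13
A (MAX): max(-47, 13) = 13
E (MIN): min(38, 24, 44, -6) = -6
F (MIN): min(-25, 9) = -25
B (MAX): max(-6, -25) = -6
Root (MIN): min(13, -6) = -6
At Root, MIN picks B (lowest: -6).
At B, MAX picks E (highest: -6).
At E, MIN picks t9 (lowest: -6).
Terminal value -6.

t9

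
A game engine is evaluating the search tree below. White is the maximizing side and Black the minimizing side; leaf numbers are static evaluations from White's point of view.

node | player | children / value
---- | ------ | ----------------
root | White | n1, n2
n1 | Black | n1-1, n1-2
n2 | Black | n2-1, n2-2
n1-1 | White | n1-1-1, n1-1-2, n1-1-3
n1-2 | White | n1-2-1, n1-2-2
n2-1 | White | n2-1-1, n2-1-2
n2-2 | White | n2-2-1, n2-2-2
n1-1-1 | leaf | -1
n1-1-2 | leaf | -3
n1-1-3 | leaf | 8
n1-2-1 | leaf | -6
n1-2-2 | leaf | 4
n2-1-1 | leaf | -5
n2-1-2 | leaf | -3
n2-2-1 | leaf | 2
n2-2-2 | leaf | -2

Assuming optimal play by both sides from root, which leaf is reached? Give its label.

n1-1 (White): max(-1, -3, 8) = 8
n1-2 (White): max(-6, 4) = 4
n1 (Black): min(8, 4) = 4
n2-1 (White): max(-5, -3) = -3
n2-2 (White): max(2, -2) = 2
n2 (Black): min(-3, 2) = -3
root (White): max(4, -3) = 4
At root, White picks n1 (highest: 4).
At n1, Black picks n1-2 (lowest: 4).
At n1-2, White picks n1-2-2 (highest: 4).
Terminal value 4.

n1-2-2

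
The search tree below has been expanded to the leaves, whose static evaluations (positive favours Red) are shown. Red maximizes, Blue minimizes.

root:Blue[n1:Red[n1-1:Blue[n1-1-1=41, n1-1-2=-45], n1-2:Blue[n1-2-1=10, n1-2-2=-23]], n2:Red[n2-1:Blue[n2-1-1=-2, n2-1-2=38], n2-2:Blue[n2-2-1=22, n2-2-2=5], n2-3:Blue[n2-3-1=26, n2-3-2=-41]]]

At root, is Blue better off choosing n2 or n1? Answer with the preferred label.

n1

n2-1 (Blue): min(-2, 38) = -2
n2-2 (Blue): min(22, 5) = 5
n2-3 (Blue): min(26, -41) = -41
n2 (Red): max(-2, 5, -41) = 5
n1-1 (Blue): min(41, -45) = -45
n1-2 (Blue): min(10, -23) = -23
n1 (Red): max(-45, -23) = -23
Blue prefers the lower value; n2=5, n1=-23. n1 is better since -23 < 5.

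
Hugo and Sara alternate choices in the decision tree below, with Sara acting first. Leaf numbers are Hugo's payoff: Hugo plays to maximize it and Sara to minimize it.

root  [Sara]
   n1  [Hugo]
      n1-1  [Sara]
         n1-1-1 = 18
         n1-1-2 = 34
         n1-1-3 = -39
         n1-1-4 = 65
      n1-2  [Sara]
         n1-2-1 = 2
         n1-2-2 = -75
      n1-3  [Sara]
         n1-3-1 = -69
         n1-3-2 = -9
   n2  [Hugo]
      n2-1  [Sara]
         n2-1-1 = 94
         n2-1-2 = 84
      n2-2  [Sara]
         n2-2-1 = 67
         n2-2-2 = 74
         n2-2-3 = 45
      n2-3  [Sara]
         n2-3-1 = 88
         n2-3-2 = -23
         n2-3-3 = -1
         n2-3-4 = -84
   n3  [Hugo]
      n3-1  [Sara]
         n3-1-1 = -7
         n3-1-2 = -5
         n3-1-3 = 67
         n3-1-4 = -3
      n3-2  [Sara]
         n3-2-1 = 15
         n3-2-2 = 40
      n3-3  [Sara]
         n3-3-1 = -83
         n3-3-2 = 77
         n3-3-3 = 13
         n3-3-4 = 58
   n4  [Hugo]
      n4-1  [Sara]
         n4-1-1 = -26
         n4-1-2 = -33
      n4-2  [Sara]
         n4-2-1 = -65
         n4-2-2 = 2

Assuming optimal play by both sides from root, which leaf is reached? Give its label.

n1-1 (Sara): min(18, 34, -39, 65) = -39
n1-2 (Sara): min(2, -75) = -75
n1-3 (Sara): min(-69, -9) = -69
n1 (Hugo): max(-39, -75, -69) = -39
n2-1 (Sara): min(94, 84) = 84
n2-2 (Sara): min(67, 74, 45) = 45
n2-3 (Sara): min(88, -23, -1, -84) = -84
n2 (Hugo): max(84, 45, -84) = 84
n3-1 (Sara): min(-7, -5, 67, -3) = -7
n3-2 (Sara): min(15, 40) = 15
n3-3 (Sara): min(-83, 77, 13, 58) = -83
n3 (Hugo): max(-7, 15, -83) = 15
n4-1 (Sara): min(-26, -33) = -33
n4-2 (Sara): min(-65, 2) = -65
n4 (Hugo): max(-33, -65) = -33
root (Sara): min(-39, 84, 15, -33) = -39
At root, Sara picks n1 (lowest: -39).
At n1, Hugo picks n1-1 (highest: -39).
At n1-1, Sara picks n1-1-3 (lowest: -39).
Terminal value -39.

n1-1-3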